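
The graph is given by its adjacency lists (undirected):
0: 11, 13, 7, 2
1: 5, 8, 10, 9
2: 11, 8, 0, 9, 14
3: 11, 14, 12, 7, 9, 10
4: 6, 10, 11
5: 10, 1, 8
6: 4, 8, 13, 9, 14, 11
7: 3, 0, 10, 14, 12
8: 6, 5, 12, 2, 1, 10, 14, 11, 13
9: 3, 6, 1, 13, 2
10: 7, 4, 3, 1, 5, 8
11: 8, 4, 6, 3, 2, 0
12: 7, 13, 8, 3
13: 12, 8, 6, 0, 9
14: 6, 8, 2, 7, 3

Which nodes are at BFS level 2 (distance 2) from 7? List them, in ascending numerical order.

Level 0: 7
Level 1: 0, 3, 10, 12, 14
Level 2: 1, 2, 4, 5, 6, 8, 9, 11, 13

1, 2, 4, 5, 6, 8, 9, 11, 13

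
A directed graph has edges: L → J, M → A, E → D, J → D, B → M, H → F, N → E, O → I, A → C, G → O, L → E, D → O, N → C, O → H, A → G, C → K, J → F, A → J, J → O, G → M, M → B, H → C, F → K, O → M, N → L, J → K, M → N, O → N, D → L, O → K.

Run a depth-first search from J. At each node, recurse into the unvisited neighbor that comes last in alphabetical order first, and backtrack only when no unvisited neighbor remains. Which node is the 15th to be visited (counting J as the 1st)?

F

Visit J
J → O
O → N
N → L
L → E
E → D
N → C
C → K
O → M
M → B
M → A
A → G
O → I
O → H
H → F

Visit order: J, O, N, L, E, D, C, K, M, B, A, G, I, H, F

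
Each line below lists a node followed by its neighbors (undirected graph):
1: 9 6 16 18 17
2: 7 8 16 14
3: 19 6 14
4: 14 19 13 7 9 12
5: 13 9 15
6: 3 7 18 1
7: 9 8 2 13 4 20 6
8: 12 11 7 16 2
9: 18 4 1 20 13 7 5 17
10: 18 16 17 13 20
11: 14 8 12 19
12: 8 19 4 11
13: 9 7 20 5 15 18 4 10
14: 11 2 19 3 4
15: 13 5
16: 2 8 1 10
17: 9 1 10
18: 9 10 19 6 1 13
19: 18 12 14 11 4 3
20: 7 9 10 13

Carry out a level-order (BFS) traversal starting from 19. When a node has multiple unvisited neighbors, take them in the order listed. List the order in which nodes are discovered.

19 → 18 → 12 → 14 → 11 → 4 → 3 → 9 → 10 → 6 → 1 → 13 → 8 → 2 → 7 → 20 → 5 → 17 → 16 → 15

Visit 19; enqueue 18, 12, 14, 11, 4, 3 → queue [18, 12, 14, 11, 4, 3]
Visit 18; enqueue 9, 10, 6, 1, 13 → queue [12, 14, 11, 4, 3, 9, 10, 6, 1, 13]
Visit 12; enqueue 8 → queue [14, 11, 4, 3, 9, 10, 6, 1, 13, 8]
Visit 14; enqueue 2 → queue [11, 4, 3, 9, 10, 6, 1, 13, 8, 2]
Visit 11 → queue [4, 3, 9, 10, 6, 1, 13, 8, 2]
Visit 4; enqueue 7 → queue [3, 9, 10, 6, 1, 13, 8, 2, 7]
Visit 3 → queue [9, 10, 6, 1, 13, 8, 2, 7]
Visit 9; enqueue 20, 5, 17 → queue [10, 6, 1, 13, 8, 2, 7, 20, 5, 17]
Visit 10; enqueue 16 → queue [6, 1, 13, 8, 2, 7, 20, 5, 17, 16]
Visit 6 → queue [1, 13, 8, 2, 7, 20, 5, 17, 16]
Visit 1 → queue [13, 8, 2, 7, 20, 5, 17, 16]
Visit 13; enqueue 15 → queue [8, 2, 7, 20, 5, 17, 16, 15]
Visit 8 → queue [2, 7, 20, 5, 17, 16, 15]
Visit 2 → queue [7, 20, 5, 17, 16, 15]
Visit 7 → queue [20, 5, 17, 16, 15]
Visit 20 → queue [5, 17, 16, 15]
Visit 5 → queue [17, 16, 15]
Visit 17 → queue [16, 15]
Visit 16 → queue [15]
Visit 15 → queue []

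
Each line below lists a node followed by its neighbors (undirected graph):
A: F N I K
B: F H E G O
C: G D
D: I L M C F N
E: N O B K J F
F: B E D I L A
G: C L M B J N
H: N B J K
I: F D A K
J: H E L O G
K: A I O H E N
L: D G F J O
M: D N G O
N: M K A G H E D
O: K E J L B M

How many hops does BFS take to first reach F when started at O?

2

Level 0: O
Level 1: B, E, J, K, L, M
Level 2: A, D, F, G, H, I, N
Level 3: C
F first appears at level 2.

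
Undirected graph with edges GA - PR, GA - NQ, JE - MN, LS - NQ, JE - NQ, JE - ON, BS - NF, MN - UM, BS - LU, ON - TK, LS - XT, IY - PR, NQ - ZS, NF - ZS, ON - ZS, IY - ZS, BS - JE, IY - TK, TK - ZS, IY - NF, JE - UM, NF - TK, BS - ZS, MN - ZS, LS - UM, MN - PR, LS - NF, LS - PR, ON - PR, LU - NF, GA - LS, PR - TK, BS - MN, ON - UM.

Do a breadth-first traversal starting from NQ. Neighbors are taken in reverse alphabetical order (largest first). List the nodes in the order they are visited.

NQ, ZS, LS, JE, GA, TK, ON, NF, MN, IY, BS, XT, UM, PR, LU

Visit NQ; enqueue ZS, LS, JE, GA → queue [ZS, LS, JE, GA]
Visit ZS; enqueue TK, ON, NF, MN, IY, BS → queue [LS, JE, GA, TK, ON, NF, MN, IY, BS]
Visit LS; enqueue XT, UM, PR → queue [JE, GA, TK, ON, NF, MN, IY, BS, XT, UM, PR]
Visit JE → queue [GA, TK, ON, NF, MN, IY, BS, XT, UM, PR]
Visit GA → queue [TK, ON, NF, MN, IY, BS, XT, UM, PR]
Visit TK → queue [ON, NF, MN, IY, BS, XT, UM, PR]
Visit ON → queue [NF, MN, IY, BS, XT, UM, PR]
Visit NF; enqueue LU → queue [MN, IY, BS, XT, UM, PR, LU]
Visit MN → queue [IY, BS, XT, UM, PR, LU]
Visit IY → queue [BS, XT, UM, PR, LU]
Visit BS → queue [XT, UM, PR, LU]
Visit XT → queue [UM, PR, LU]
Visit UM → queue [PR, LU]
Visit PR → queue [LU]
Visit LU → queue []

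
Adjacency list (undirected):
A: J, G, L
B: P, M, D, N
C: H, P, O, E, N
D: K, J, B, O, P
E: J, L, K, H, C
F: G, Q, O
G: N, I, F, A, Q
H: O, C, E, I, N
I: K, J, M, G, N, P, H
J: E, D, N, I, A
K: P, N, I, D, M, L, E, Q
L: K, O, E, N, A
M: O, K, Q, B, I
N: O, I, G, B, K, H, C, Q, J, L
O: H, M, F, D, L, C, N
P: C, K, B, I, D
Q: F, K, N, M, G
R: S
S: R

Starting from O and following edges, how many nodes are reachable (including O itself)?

BFS from O visits: O, C, D, F, H, L, M, N, E, P, B, J, K, G, Q, I, A
Reachable nodes: 17 of 19 total.

17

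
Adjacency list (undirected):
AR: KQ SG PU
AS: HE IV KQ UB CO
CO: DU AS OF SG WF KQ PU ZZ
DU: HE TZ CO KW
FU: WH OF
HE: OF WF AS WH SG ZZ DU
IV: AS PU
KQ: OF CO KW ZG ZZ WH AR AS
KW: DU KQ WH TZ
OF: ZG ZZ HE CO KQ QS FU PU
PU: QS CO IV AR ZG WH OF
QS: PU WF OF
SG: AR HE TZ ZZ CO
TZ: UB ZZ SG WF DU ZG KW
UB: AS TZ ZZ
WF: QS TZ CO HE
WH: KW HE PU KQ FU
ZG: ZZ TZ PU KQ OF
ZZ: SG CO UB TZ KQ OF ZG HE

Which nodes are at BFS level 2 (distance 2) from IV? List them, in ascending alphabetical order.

AR, CO, HE, KQ, OF, QS, UB, WH, ZG

Level 0: IV
Level 1: AS, PU
Level 2: AR, CO, HE, KQ, OF, QS, UB, WH, ZG
Level 3: DU, FU, KW, SG, TZ, WF, ZZ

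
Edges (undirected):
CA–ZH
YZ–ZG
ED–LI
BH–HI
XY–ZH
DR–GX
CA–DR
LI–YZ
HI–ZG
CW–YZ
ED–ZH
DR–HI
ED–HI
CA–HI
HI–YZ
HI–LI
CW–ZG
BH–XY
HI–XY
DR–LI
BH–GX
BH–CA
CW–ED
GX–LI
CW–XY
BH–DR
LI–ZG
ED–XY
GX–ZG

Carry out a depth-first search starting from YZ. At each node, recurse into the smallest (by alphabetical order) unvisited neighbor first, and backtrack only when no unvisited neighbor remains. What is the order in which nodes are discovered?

Visit YZ
YZ → CW
CW → ED
ED → HI
HI → BH
BH → CA
CA → DR
DR → GX
GX → LI
LI → ZG
CA → ZH
ZH → XY

YZ, CW, ED, HI, BH, CA, DR, GX, LI, ZG, ZH, XY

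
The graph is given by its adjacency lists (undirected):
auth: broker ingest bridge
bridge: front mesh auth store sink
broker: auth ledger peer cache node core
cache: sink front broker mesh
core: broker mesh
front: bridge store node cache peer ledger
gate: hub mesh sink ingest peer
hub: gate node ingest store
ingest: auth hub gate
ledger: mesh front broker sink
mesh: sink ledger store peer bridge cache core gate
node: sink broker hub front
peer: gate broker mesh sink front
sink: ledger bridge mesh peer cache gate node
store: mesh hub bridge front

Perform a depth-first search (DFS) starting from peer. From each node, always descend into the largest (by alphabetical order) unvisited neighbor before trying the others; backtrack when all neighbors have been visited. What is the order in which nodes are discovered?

peer → sink → node → hub → store → mesh → ledger → front → cache → broker → core → auth → ingest → gate → bridge

Visit peer
peer → sink
sink → node
node → hub
hub → store
store → mesh
mesh → ledger
ledger → front
front → cache
cache → broker
broker → core
broker → auth
auth → ingest
ingest → gate
auth → bridge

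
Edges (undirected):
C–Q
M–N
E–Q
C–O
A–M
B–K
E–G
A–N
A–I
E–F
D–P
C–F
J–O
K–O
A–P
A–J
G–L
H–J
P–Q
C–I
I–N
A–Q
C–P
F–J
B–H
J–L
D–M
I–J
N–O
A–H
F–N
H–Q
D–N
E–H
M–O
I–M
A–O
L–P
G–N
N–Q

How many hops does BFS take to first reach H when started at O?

2

Level 0: O
Level 1: A, C, J, K, M, N
Level 2: B, D, F, G, H, I, L, P, Q
Level 3: E
H first appears at level 2.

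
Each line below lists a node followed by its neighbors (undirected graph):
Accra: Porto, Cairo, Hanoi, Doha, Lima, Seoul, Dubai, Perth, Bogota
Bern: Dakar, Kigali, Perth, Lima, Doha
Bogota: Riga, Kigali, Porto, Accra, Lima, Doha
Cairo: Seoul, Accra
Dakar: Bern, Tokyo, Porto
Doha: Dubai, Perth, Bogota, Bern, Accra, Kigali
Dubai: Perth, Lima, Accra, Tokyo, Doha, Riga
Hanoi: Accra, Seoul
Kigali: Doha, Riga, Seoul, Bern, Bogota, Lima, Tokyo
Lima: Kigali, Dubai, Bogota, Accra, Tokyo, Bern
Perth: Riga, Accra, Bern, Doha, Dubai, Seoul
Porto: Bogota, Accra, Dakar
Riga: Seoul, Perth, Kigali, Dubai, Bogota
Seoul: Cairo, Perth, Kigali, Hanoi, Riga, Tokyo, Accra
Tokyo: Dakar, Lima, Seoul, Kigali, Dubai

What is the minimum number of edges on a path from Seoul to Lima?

Level 0: Seoul
Level 1: Accra, Cairo, Hanoi, Kigali, Perth, Riga, Tokyo
Level 2: Bern, Bogota, Dakar, Doha, Dubai, Lima, Porto
Lima first appears at level 2.

2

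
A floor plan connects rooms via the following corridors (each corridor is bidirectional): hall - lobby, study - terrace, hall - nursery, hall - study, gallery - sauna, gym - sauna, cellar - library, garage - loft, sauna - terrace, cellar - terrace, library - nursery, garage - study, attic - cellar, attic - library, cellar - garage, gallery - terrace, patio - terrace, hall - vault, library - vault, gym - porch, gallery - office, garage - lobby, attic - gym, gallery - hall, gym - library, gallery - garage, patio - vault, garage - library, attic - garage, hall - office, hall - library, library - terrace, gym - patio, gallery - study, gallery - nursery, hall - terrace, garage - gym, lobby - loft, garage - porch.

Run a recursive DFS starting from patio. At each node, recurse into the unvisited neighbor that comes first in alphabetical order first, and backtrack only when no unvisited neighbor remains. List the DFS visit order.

patio gym attic cellar garage gallery hall library nursery terrace sauna study vault lobby loft office porch

Visit patio
patio → gym
gym → attic
attic → cellar
cellar → garage
garage → gallery
gallery → hall
hall → library
library → nursery
library → terrace
terrace → sauna
terrace → study
library → vault
hall → lobby
lobby → loft
hall → office
garage → porch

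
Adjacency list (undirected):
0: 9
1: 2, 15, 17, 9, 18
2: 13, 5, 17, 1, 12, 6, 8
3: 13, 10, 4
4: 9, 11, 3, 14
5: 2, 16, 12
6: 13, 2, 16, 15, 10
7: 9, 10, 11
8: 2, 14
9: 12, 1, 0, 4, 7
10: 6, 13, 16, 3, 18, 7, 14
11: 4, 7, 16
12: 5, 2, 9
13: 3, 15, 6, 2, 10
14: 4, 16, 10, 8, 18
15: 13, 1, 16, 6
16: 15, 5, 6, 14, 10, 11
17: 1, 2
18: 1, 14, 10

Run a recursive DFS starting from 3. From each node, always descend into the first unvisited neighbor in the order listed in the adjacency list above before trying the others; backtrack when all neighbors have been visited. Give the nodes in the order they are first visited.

Visit 3
3 → 13
13 → 15
15 → 1
1 → 2
2 → 5
5 → 16
16 → 6
6 → 10
10 → 18
18 → 14
14 → 4
4 → 9
9 → 12
9 → 0
9 → 7
7 → 11
14 → 8
2 → 17

3 → 13 → 15 → 1 → 2 → 5 → 16 → 6 → 10 → 18 → 14 → 4 → 9 → 12 → 0 → 7 → 11 → 8 → 17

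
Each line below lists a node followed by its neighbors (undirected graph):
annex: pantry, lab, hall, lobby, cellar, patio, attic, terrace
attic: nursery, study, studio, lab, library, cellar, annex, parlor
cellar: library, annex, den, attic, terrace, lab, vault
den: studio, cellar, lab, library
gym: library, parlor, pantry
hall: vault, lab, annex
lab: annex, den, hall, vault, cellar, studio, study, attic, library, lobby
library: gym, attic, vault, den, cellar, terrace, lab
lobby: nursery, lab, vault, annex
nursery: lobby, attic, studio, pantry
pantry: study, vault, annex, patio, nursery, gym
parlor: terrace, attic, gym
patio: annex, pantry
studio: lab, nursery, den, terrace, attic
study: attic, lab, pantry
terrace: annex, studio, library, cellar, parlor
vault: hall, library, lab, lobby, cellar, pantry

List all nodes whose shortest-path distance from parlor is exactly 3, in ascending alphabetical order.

Level 0: parlor
Level 1: attic, gym, terrace
Level 2: annex, cellar, lab, library, nursery, pantry, studio, study
Level 3: den, hall, lobby, patio, vault

den, hall, lobby, patio, vault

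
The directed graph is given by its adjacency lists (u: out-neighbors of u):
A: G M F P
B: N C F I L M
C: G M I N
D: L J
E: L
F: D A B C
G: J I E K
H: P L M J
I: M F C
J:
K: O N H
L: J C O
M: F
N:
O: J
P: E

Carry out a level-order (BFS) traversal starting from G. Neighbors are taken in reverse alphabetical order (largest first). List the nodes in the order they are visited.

Visit G; enqueue K, J, I, E → queue [K, J, I, E]
Visit K; enqueue O, N, H → queue [J, I, E, O, N, H]
Visit J → queue [I, E, O, N, H]
Visit I; enqueue M, F, C → queue [E, O, N, H, M, F, C]
Visit E; enqueue L → queue [O, N, H, M, F, C, L]
Visit O → queue [N, H, M, F, C, L]
Visit N → queue [H, M, F, C, L]
Visit H; enqueue P → queue [M, F, C, L, P]
Visit M → queue [F, C, L, P]
Visit F; enqueue D, B, A → queue [C, L, P, D, B, A]
Visit C → queue [L, P, D, B, A]
Visit L → queue [P, D, B, A]
Visit P → queue [D, B, A]
Visit D → queue [B, A]
Visit B → queue [A]
Visit A → queue []

G, K, J, I, E, O, N, H, M, F, C, L, P, D, B, A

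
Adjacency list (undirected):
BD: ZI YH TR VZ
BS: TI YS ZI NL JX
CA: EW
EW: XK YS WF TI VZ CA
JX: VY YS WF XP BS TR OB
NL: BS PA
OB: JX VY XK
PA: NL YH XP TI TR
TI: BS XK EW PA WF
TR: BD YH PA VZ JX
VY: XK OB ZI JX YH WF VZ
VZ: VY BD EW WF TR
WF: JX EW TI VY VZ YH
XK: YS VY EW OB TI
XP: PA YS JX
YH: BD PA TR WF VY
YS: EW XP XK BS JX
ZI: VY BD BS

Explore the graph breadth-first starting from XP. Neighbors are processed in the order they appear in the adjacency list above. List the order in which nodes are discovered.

Visit XP; enqueue PA, YS, JX → queue [PA, YS, JX]
Visit PA; enqueue NL, YH, TI, TR → queue [YS, JX, NL, YH, TI, TR]
Visit YS; enqueue EW, XK, BS → queue [JX, NL, YH, TI, TR, EW, XK, BS]
Visit JX; enqueue VY, WF, OB → queue [NL, YH, TI, TR, EW, XK, BS, VY, WF, OB]
Visit NL → queue [YH, TI, TR, EW, XK, BS, VY, WF, OB]
Visit YH; enqueue BD → queue [TI, TR, EW, XK, BS, VY, WF, OB, BD]
Visit TI → queue [TR, EW, XK, BS, VY, WF, OB, BD]
Visit TR; enqueue VZ → queue [EW, XK, BS, VY, WF, OB, BD, VZ]
Visit EW; enqueue CA → queue [XK, BS, VY, WF, OB, BD, VZ, CA]
Visit XK → queue [BS, VY, WF, OB, BD, VZ, CA]
Visit BS; enqueue ZI → queue [VY, WF, OB, BD, VZ, CA, ZI]
Visit VY → queue [WF, OB, BD, VZ, CA, ZI]
Visit WF → queue [OB, BD, VZ, CA, ZI]
Visit OB → queue [BD, VZ, CA, ZI]
Visit BD → queue [VZ, CA, ZI]
Visit VZ → queue [CA, ZI]
Visit CA → queue [ZI]
Visit ZI → queue []

XP -> PA -> YS -> JX -> NL -> YH -> TI -> TR -> EW -> XK -> BS -> VY -> WF -> OB -> BD -> VZ -> CA -> ZI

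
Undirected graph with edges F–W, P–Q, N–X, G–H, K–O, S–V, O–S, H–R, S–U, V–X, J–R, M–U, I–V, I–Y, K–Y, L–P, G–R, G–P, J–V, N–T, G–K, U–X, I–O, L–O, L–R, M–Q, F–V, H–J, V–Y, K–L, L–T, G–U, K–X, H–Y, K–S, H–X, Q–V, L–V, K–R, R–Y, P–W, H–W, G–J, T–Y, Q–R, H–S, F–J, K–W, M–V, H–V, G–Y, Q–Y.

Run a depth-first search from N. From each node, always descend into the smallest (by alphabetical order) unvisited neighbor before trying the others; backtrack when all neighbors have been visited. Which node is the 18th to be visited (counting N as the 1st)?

Visit N
N → T
T → L
L → K
K → G
G → H
H → J
J → F
F → V
V → I
I → O
O → S
S → U
U → M
M → Q
Q → P
P → W
Q → R
R → Y
U → X

Visit order: N, T, L, K, G, H, J, F, V, I, O, S, U, M, Q, P, W, R, Y, X

R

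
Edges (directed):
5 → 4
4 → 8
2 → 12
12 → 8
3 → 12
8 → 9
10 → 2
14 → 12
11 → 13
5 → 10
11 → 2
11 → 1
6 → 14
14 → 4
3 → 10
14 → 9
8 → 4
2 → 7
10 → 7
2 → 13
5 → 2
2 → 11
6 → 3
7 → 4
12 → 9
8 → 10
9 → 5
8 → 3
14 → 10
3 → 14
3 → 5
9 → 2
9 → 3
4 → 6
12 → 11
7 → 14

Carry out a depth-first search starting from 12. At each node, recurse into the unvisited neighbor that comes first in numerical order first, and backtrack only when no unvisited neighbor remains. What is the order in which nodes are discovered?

12 -> 8 -> 3 -> 5 -> 2 -> 7 -> 4 -> 6 -> 14 -> 9 -> 10 -> 11 -> 1 -> 13

Visit 12
12 → 8
8 → 3
3 → 5
5 → 2
2 → 7
7 → 4
4 → 6
6 → 14
14 → 9
14 → 10
2 → 11
11 → 1
11 → 13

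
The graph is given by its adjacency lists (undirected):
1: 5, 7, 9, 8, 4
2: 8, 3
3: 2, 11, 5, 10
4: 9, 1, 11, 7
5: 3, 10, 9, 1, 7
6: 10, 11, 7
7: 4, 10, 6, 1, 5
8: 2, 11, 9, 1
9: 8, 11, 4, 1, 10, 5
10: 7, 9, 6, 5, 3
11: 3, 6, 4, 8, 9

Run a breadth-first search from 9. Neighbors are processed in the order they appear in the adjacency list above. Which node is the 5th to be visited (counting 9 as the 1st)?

1

Visit 9; enqueue 8, 11, 4, 1, 10, 5 → queue [8, 11, 4, 1, 10, 5]
Visit 8; enqueue 2 → queue [11, 4, 1, 10, 5, 2]
Visit 11; enqueue 3, 6 → queue [4, 1, 10, 5, 2, 3, 6]
Visit 4; enqueue 7 → queue [1, 10, 5, 2, 3, 6, 7]
Visit 1 → queue [10, 5, 2, 3, 6, 7]
Visit 10 → queue [5, 2, 3, 6, 7]
Visit 5 → queue [2, 3, 6, 7]
Visit 2 → queue [3, 6, 7]
Visit 3 → queue [6, 7]
Visit 6 → queue [7]
Visit 7 → queue []

Visit order: 9, 8, 11, 4, 1, 10, 5, 2, 3, 6, 7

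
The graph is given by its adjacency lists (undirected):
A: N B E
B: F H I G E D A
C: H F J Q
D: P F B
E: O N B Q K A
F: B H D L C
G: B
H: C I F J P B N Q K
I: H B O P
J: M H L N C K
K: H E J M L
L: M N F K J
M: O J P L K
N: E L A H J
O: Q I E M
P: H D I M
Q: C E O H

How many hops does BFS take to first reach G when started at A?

2

Level 0: A
Level 1: B, E, N
Level 2: D, F, G, H, I, J, K, L, O, Q
Level 3: C, M, P
G first appears at level 2.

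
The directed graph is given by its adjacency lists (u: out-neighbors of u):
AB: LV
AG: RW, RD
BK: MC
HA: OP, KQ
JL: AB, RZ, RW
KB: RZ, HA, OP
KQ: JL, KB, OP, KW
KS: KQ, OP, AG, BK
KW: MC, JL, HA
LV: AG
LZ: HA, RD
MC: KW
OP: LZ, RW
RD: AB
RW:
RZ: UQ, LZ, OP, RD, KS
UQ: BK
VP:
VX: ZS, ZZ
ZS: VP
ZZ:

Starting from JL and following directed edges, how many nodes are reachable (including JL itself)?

17

BFS from JL visits: JL, AB, RW, RZ, LV, KS, LZ, OP, RD, UQ, AG, BK, KQ, HA, MC, KB, KW
Reachable nodes: 17 of 21 total.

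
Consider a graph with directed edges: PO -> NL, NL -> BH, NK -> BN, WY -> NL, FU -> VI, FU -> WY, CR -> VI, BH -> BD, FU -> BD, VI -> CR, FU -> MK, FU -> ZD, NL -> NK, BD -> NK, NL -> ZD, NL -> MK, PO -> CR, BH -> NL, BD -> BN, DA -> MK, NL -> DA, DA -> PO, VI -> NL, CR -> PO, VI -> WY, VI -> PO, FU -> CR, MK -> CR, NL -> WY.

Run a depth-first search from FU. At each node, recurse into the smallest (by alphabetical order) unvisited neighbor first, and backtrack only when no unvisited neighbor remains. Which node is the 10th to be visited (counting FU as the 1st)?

MK

Visit FU
FU → BD
BD → BN
BD → NK
FU → CR
CR → PO
PO → NL
NL → BH
NL → DA
DA → MK
NL → WY
NL → ZD
CR → VI

Visit order: FU, BD, BN, NK, CR, PO, NL, BH, DA, MK, WY, ZD, VI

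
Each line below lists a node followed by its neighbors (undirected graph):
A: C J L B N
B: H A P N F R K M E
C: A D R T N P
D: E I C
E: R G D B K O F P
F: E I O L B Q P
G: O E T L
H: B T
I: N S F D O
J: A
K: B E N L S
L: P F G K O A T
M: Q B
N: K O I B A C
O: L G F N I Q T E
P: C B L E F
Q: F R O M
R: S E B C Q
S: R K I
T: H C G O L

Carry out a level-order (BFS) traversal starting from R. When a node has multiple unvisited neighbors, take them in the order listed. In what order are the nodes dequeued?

R -> S -> E -> B -> C -> Q -> K -> I -> G -> D -> O -> F -> P -> H -> A -> N -> M -> T -> L -> J

Visit R; enqueue S, E, B, C, Q → queue [S, E, B, C, Q]
Visit S; enqueue K, I → queue [E, B, C, Q, K, I]
Visit E; enqueue G, D, O, F, P → queue [B, C, Q, K, I, G, D, O, F, P]
Visit B; enqueue H, A, N, M → queue [C, Q, K, I, G, D, O, F, P, H, A, N, M]
Visit C; enqueue T → queue [Q, K, I, G, D, O, F, P, H, A, N, M, T]
Visit Q → queue [K, I, G, D, O, F, P, H, A, N, M, T]
Visit K; enqueue L → queue [I, G, D, O, F, P, H, A, N, M, T, L]
Visit I → queue [G, D, O, F, P, H, A, N, M, T, L]
Visit G → queue [D, O, F, P, H, A, N, M, T, L]
Visit D → queue [O, F, P, H, A, N, M, T, L]
Visit O → queue [F, P, H, A, N, M, T, L]
Visit F → queue [P, H, A, N, M, T, L]
Visit P → queue [H, A, N, M, T, L]
Visit H → queue [A, N, M, T, L]
Visit A; enqueue J → queue [N, M, T, L, J]
Visit N → queue [M, T, L, J]
Visit M → queue [T, L, J]
Visit T → queue [L, J]
Visit L → queue [J]
Visit J → queue []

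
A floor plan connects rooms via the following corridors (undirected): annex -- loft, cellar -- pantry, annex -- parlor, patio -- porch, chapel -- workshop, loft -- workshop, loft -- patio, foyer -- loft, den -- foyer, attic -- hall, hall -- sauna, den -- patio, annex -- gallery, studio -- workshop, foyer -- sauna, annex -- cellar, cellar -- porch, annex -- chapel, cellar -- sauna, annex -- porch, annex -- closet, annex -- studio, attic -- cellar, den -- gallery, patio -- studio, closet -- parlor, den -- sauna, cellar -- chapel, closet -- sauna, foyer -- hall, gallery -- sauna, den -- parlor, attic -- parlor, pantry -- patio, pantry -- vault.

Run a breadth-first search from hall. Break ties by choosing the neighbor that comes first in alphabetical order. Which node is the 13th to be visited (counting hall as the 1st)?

Visit hall; enqueue attic, foyer, sauna → queue [attic, foyer, sauna]
Visit attic; enqueue cellar, parlor → queue [foyer, sauna, cellar, parlor]
Visit foyer; enqueue den, loft → queue [sauna, cellar, parlor, den, loft]
Visit sauna; enqueue closet, gallery → queue [cellar, parlor, den, loft, closet, gallery]
Visit cellar; enqueue annex, chapel, pantry, porch → queue [parlor, den, loft, closet, gallery, annex, chapel, pantry, porch]
Visit parlor → queue [den, loft, closet, gallery, annex, chapel, pantry, porch]
Visit den; enqueue patio → queue [loft, closet, gallery, annex, chapel, pantry, porch, patio]
Visit loft; enqueue workshop → queue [closet, gallery, annex, chapel, pantry, porch, patio, workshop]
Visit closet → queue [gallery, annex, chapel, pantry, porch, patio, workshop]
Visit gallery → queue [annex, chapel, pantry, porch, patio, workshop]
Visit annex; enqueue studio → queue [chapel, pantry, porch, patio, workshop, studio]
Visit chapel → queue [pantry, porch, patio, workshop, studio]
Visit pantry; enqueue vault → queue [porch, patio, workshop, studio, vault]
Visit porch → queue [patio, workshop, studio, vault]
Visit patio → queue [workshop, studio, vault]
Visit workshop → queue [studio, vault]
Visit studio → queue [vault]
Visit vault → queue []

Visit order: hall, attic, foyer, sauna, cellar, parlor, den, loft, closet, gallery, annex, chapel, pantry, porch, patio, workshop, studio, vault

pantry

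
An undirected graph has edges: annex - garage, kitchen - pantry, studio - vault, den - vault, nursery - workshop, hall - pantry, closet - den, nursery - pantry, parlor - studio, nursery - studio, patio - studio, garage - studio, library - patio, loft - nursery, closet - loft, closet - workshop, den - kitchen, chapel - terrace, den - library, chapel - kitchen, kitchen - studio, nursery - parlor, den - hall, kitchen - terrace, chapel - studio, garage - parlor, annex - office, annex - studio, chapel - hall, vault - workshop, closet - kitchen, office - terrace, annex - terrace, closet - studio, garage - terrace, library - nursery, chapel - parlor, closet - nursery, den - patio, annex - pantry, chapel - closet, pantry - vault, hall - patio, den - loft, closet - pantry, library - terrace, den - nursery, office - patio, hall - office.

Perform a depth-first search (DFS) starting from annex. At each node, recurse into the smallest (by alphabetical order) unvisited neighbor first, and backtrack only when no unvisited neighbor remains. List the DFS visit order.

Visit annex
annex → garage
garage → parlor
parlor → chapel
chapel → closet
closet → den
den → hall
hall → office
office → patio
patio → library
library → nursery
nursery → loft
nursery → pantry
pantry → kitchen
kitchen → studio
studio → vault
vault → workshop
kitchen → terrace

annex → garage → parlor → chapel → closet → den → hall → office → patio → library → nursery → loft → pantry → kitchen → studio → vault → workshop → terrace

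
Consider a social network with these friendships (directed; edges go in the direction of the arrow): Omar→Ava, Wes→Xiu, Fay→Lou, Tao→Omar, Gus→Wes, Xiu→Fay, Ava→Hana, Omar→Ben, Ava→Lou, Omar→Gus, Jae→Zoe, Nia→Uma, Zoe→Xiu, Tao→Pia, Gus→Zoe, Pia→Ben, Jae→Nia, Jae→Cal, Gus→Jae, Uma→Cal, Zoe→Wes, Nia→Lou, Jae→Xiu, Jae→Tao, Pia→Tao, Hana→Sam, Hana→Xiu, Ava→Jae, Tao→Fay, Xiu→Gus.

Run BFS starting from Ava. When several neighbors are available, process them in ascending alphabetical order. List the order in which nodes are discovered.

Ava -> Hana -> Jae -> Lou -> Sam -> Xiu -> Cal -> Nia -> Tao -> Zoe -> Fay -> Gus -> Uma -> Omar -> Pia -> Wes -> Ben

Visit Ava; enqueue Hana, Jae, Lou → queue [Hana, Jae, Lou]
Visit Hana; enqueue Sam, Xiu → queue [Jae, Lou, Sam, Xiu]
Visit Jae; enqueue Cal, Nia, Tao, Zoe → queue [Lou, Sam, Xiu, Cal, Nia, Tao, Zoe]
Visit Lou → queue [Sam, Xiu, Cal, Nia, Tao, Zoe]
Visit Sam → queue [Xiu, Cal, Nia, Tao, Zoe]
Visit Xiu; enqueue Fay, Gus → queue [Cal, Nia, Tao, Zoe, Fay, Gus]
Visit Cal → queue [Nia, Tao, Zoe, Fay, Gus]
Visit Nia; enqueue Uma → queue [Tao, Zoe, Fay, Gus, Uma]
Visit Tao; enqueue Omar, Pia → queue [Zoe, Fay, Gus, Uma, Omar, Pia]
Visit Zoe; enqueue Wes → queue [Fay, Gus, Uma, Omar, Pia, Wes]
Visit Fay → queue [Gus, Uma, Omar, Pia, Wes]
Visit Gus → queue [Uma, Omar, Pia, Wes]
Visit Uma → queue [Omar, Pia, Wes]
Visit Omar; enqueue Ben → queue [Pia, Wes, Ben]
Visit Pia → queue [Wes, Ben]
Visit Wes → queue [Ben]
Visit Ben → queue []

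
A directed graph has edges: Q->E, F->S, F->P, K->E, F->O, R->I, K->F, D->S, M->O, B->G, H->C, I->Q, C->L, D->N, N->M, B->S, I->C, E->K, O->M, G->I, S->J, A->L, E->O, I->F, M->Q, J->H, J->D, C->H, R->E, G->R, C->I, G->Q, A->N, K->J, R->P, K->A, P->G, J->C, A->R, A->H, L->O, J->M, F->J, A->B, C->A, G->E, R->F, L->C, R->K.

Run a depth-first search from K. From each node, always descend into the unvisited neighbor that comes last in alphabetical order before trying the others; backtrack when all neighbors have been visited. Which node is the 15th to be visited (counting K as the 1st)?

R

Visit K
K → J
J → M
M → Q
Q → E
E → O
J → H
H → C
C → L
C → I
I → F
F → S
F → P
P → G
G → R
C → A
A → N
A → B
J → D

Visit order: K, J, M, Q, E, O, H, C, L, I, F, S, P, G, R, A, N, B, D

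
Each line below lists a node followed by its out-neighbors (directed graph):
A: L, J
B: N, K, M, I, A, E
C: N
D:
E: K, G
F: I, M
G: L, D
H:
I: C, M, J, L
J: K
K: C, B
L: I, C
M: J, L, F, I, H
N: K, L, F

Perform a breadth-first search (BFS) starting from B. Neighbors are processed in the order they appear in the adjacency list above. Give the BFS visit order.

B -> N -> K -> M -> I -> A -> E -> L -> F -> C -> J -> H -> G -> D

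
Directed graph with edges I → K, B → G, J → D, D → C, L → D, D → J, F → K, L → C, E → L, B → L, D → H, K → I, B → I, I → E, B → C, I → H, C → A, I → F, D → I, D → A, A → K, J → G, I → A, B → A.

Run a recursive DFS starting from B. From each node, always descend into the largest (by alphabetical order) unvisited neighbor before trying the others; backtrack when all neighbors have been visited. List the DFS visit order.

B → L → D → J → G → I → K → H → F → E → A → C

Visit B
B → L
L → D
D → J
J → G
D → I
I → K
I → H
I → F
I → E
I → A
D → C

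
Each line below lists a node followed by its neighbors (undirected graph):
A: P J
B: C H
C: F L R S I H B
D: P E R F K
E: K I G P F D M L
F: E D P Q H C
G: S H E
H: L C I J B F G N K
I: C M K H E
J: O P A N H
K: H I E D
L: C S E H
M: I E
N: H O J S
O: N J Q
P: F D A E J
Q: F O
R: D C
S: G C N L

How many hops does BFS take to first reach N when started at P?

2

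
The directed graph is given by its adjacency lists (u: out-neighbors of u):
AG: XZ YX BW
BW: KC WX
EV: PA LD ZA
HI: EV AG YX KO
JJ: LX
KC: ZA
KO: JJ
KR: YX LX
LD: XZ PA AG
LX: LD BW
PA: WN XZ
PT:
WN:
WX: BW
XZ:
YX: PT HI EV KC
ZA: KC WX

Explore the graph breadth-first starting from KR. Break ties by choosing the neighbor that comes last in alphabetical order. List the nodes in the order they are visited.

KR → YX → LX → PT → KC → HI → EV → LD → BW → ZA → KO → AG → PA → XZ → WX → JJ → WN

Visit KR; enqueue YX, LX → queue [YX, LX]
Visit YX; enqueue PT, KC, HI, EV → queue [LX, PT, KC, HI, EV]
Visit LX; enqueue LD, BW → queue [PT, KC, HI, EV, LD, BW]
Visit PT → queue [KC, HI, EV, LD, BW]
Visit KC; enqueue ZA → queue [HI, EV, LD, BW, ZA]
Visit HI; enqueue KO, AG → queue [EV, LD, BW, ZA, KO, AG]
Visit EV; enqueue PA → queue [LD, BW, ZA, KO, AG, PA]
Visit LD; enqueue XZ → queue [BW, ZA, KO, AG, PA, XZ]
Visit BW; enqueue WX → queue [ZA, KO, AG, PA, XZ, WX]
Visit ZA → queue [KO, AG, PA, XZ, WX]
Visit KO; enqueue JJ → queue [AG, PA, XZ, WX, JJ]
Visit AG → queue [PA, XZ, WX, JJ]
Visit PA; enqueue WN → queue [XZ, WX, JJ, WN]
Visit XZ → queue [WX, JJ, WN]
Visit WX → queue [JJ, WN]
Visit JJ → queue [WN]
Visit WN → queue []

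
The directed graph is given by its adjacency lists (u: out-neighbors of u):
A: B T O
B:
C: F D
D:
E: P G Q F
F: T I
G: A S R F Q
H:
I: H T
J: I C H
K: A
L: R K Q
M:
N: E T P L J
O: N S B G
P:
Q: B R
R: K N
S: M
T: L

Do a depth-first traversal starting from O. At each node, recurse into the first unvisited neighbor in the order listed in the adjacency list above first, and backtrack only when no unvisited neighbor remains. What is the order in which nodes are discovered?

O, N, E, P, G, A, B, T, L, R, K, Q, S, M, F, I, H, J, C, D

Visit O
O → N
N → E
E → P
E → G
G → A
A → B
A → T
T → L
L → R
R → K
L → Q
G → S
S → M
G → F
F → I
I → H
N → J
J → C
C → D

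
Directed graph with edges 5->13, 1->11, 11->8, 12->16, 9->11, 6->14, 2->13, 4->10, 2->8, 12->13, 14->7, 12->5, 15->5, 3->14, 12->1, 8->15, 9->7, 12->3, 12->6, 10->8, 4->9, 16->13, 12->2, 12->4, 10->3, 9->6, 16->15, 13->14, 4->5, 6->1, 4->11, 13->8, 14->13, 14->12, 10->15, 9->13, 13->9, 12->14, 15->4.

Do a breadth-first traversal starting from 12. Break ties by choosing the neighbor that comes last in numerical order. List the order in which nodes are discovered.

12 → 16 → 14 → 13 → 6 → 5 → 4 → 3 → 2 → 1 → 15 → 7 → 9 → 8 → 11 → 10

Visit 12; enqueue 16, 14, 13, 6, 5, 4, 3, 2, 1 → queue [16, 14, 13, 6, 5, 4, 3, 2, 1]
Visit 16; enqueue 15 → queue [14, 13, 6, 5, 4, 3, 2, 1, 15]
Visit 14; enqueue 7 → queue [13, 6, 5, 4, 3, 2, 1, 15, 7]
Visit 13; enqueue 9, 8 → queue [6, 5, 4, 3, 2, 1, 15, 7, 9, 8]
Visit 6 → queue [5, 4, 3, 2, 1, 15, 7, 9, 8]
Visit 5 → queue [4, 3, 2, 1, 15, 7, 9, 8]
Visit 4; enqueue 11, 10 → queue [3, 2, 1, 15, 7, 9, 8, 11, 10]
Visit 3 → queue [2, 1, 15, 7, 9, 8, 11, 10]
Visit 2 → queue [1, 15, 7, 9, 8, 11, 10]
Visit 1 → queue [15, 7, 9, 8, 11, 10]
Visit 15 → queue [7, 9, 8, 11, 10]
Visit 7 → queue [9, 8, 11, 10]
Visit 9 → queue [8, 11, 10]
Visit 8 → queue [11, 10]
Visit 11 → queue [10]
Visit 10 → queue []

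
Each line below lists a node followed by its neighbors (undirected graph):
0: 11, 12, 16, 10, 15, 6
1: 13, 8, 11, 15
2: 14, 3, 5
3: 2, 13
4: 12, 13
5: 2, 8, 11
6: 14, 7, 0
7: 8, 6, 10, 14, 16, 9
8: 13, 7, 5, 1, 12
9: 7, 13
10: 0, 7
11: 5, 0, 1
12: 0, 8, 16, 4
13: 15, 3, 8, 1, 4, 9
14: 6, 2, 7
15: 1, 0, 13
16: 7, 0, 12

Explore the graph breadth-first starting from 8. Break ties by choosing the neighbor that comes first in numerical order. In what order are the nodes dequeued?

8, 1, 5, 7, 12, 13, 11, 15, 2, 6, 9, 10, 14, 16, 0, 4, 3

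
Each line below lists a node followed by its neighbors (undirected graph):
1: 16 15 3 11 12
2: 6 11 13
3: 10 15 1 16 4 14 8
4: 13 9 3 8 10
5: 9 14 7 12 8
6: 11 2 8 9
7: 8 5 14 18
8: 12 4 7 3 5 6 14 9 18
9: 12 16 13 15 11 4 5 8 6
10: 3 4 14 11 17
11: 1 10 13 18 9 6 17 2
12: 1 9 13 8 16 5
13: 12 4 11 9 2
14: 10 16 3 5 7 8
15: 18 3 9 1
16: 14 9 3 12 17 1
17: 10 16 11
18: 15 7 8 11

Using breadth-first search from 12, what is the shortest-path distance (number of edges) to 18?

Level 0: 12
Level 1: 1, 5, 8, 9, 13, 16
Level 2: 2, 3, 4, 6, 7, 11, 14, 15, 17, 18
Level 3: 10
18 first appears at level 2.

2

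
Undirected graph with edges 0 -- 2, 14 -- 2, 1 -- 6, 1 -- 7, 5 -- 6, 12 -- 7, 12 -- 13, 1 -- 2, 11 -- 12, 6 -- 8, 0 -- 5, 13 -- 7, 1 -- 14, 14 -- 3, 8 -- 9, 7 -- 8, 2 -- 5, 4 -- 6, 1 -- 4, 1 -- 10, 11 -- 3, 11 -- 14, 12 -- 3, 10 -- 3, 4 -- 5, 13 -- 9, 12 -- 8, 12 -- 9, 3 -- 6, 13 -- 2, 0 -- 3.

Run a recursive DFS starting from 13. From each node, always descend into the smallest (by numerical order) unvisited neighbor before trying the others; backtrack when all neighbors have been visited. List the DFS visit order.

13 2 0 3 6 1 4 5 7 8 9 12 11 14 10

Visit 13
13 → 2
2 → 0
0 → 3
3 → 6
6 → 1
1 → 4
4 → 5
1 → 7
7 → 8
8 → 9
9 → 12
12 → 11
11 → 14
1 → 10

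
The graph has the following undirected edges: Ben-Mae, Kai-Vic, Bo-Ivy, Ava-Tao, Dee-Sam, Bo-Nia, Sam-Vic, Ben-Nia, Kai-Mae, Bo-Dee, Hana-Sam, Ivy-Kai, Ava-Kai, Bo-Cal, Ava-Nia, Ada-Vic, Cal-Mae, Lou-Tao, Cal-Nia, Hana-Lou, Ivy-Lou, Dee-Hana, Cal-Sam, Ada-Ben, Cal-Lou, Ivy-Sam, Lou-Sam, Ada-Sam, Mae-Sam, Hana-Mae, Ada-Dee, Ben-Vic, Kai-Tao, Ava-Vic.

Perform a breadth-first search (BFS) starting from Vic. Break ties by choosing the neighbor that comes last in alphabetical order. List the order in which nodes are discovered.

Visit Vic; enqueue Sam, Kai, Ben, Ava, Ada → queue [Sam, Kai, Ben, Ava, Ada]
Visit Sam; enqueue Mae, Lou, Ivy, Hana, Dee, Cal → queue [Kai, Ben, Ava, Ada, Mae, Lou, Ivy, Hana, Dee, Cal]
Visit Kai; enqueue Tao → queue [Ben, Ava, Ada, Mae, Lou, Ivy, Hana, Dee, Cal, Tao]
Visit Ben; enqueue Nia → queue [Ava, Ada, Mae, Lou, Ivy, Hana, Dee, Cal, Tao, Nia]
Visit Ava → queue [Ada, Mae, Lou, Ivy, Hana, Dee, Cal, Tao, Nia]
Visit Ada → queue [Mae, Lou, Ivy, Hana, Dee, Cal, Tao, Nia]
Visit Mae → queue [Lou, Ivy, Hana, Dee, Cal, Tao, Nia]
Visit Lou → queue [Ivy, Hana, Dee, Cal, Tao, Nia]
Visit Ivy; enqueue Bo → queue [Hana, Dee, Cal, Tao, Nia, Bo]
Visit Hana → queue [Dee, Cal, Tao, Nia, Bo]
Visit Dee → queue [Cal, Tao, Nia, Bo]
Visit Cal → queue [Tao, Nia, Bo]
Visit Tao → queue [Nia, Bo]
Visit Nia → queue [Bo]
Visit Bo → queue []

Vic -> Sam -> Kai -> Ben -> Ava -> Ada -> Mae -> Lou -> Ivy -> Hana -> Dee -> Cal -> Tao -> Nia -> Bo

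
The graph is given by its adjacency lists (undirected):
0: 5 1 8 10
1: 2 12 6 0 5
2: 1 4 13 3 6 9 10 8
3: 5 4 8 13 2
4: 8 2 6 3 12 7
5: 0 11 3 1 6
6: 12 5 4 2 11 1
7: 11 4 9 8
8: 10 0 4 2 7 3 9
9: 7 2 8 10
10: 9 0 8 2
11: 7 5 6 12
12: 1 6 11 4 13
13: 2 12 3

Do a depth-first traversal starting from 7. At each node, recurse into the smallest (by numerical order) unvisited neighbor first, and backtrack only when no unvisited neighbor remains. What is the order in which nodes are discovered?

7, 4, 2, 1, 0, 5, 3, 8, 9, 10, 13, 12, 6, 11

Visit 7
7 → 4
4 → 2
2 → 1
1 → 0
0 → 5
5 → 3
3 → 8
8 → 9
9 → 10
3 → 13
13 → 12
12 → 6
6 → 11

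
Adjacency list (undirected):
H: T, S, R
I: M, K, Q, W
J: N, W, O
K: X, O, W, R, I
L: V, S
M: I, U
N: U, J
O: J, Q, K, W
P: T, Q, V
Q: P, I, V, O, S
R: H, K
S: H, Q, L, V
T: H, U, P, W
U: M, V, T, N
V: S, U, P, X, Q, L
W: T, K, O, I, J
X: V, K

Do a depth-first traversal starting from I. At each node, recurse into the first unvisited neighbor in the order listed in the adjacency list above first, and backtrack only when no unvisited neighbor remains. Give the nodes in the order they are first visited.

I M U V S H T P Q O J N W K X R L

Visit I
I → M
M → U
U → V
V → S
S → H
H → T
T → P
P → Q
Q → O
O → J
J → N
J → W
W → K
K → X
K → R
S → L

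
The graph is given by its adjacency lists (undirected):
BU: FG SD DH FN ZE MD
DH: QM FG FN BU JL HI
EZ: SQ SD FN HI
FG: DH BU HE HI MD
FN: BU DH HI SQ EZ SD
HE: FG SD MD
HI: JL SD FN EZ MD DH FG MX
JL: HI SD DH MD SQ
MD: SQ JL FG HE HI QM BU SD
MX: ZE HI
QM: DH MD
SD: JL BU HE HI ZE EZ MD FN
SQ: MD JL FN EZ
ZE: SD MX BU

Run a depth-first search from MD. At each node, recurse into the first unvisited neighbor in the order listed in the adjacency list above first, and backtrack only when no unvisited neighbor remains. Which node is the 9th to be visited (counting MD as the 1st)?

Visit MD
MD → SQ
SQ → JL
JL → HI
HI → SD
SD → BU
BU → FG
FG → DH
DH → QM
DH → FN
FN → EZ
FG → HE
BU → ZE
ZE → MX

Visit order: MD, SQ, JL, HI, SD, BU, FG, DH, QM, FN, EZ, HE, ZE, MX

QM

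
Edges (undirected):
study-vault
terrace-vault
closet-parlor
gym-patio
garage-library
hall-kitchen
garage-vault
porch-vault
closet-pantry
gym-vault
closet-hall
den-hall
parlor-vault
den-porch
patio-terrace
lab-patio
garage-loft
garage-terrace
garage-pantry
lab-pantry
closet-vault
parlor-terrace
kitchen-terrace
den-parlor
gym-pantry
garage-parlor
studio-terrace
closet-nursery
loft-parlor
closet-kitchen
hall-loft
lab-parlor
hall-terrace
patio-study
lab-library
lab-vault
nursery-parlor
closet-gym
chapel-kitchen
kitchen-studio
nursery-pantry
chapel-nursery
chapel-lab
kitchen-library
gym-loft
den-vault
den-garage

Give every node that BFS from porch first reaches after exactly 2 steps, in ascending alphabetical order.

Level 0: porch
Level 1: den, vault
Level 2: closet, garage, gym, hall, lab, parlor, study, terrace
Level 3: chapel, kitchen, library, loft, nursery, pantry, patio, studio

closet, garage, gym, hall, lab, parlor, study, terrace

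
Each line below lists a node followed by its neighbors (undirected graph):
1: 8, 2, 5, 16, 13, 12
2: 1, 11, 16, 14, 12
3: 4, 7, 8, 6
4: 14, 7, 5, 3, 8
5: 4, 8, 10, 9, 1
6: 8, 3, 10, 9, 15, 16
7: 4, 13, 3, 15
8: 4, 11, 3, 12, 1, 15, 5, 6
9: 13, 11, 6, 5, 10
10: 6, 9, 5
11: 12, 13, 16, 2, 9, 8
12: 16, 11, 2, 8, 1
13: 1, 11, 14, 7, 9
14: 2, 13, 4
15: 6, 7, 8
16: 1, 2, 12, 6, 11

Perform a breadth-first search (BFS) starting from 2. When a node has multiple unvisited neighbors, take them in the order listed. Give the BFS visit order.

Visit 2; enqueue 1, 11, 16, 14, 12 → queue [1, 11, 16, 14, 12]
Visit 1; enqueue 8, 5, 13 → queue [11, 16, 14, 12, 8, 5, 13]
Visit 11; enqueue 9 → queue [16, 14, 12, 8, 5, 13, 9]
Visit 16; enqueue 6 → queue [14, 12, 8, 5, 13, 9, 6]
Visit 14; enqueue 4 → queue [12, 8, 5, 13, 9, 6, 4]
Visit 12 → queue [8, 5, 13, 9, 6, 4]
Visit 8; enqueue 3, 15 → queue [5, 13, 9, 6, 4, 3, 15]
Visit 5; enqueue 10 → queue [13, 9, 6, 4, 3, 15, 10]
Visit 13; enqueue 7 → queue [9, 6, 4, 3, 15, 10, 7]
Visit 9 → queue [6, 4, 3, 15, 10, 7]
Visit 6 → queue [4, 3, 15, 10, 7]
Visit 4 → queue [3, 15, 10, 7]
Visit 3 → queue [15, 10, 7]
Visit 15 → queue [10, 7]
Visit 10 → queue [7]
Visit 7 → queue []

2, 1, 11, 16, 14, 12, 8, 5, 13, 9, 6, 4, 3, 15, 10, 7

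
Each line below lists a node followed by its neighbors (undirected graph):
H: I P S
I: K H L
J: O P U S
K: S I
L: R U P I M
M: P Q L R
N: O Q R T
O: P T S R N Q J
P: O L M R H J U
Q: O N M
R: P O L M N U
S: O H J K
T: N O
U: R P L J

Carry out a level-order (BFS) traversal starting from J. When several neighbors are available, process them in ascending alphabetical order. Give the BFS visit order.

J O P S U N Q R T H L M K I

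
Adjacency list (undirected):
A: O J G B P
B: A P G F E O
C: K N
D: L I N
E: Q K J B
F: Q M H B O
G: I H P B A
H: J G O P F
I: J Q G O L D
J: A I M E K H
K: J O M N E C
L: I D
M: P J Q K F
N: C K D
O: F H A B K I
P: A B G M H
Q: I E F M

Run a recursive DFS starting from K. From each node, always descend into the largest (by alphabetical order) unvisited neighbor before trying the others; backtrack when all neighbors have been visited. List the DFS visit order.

K -> O -> I -> Q -> M -> P -> H -> J -> E -> B -> G -> A -> F -> L -> D -> N -> C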